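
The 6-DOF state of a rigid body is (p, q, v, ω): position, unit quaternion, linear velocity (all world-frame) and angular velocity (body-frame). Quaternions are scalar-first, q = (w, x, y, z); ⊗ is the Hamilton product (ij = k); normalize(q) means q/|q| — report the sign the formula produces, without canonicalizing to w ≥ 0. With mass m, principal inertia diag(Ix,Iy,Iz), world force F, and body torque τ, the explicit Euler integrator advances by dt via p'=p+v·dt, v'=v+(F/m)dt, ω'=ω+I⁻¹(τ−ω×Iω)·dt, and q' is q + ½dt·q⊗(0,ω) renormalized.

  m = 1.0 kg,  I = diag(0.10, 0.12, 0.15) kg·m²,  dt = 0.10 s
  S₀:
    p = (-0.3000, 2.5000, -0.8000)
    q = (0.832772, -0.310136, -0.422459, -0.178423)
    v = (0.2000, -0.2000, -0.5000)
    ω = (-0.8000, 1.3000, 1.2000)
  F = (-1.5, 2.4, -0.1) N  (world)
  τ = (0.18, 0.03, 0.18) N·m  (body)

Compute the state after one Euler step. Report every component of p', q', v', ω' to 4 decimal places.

p' = (-0.2800, 2.4800, -0.8500)
q' = (0.8545, -0.3555, -0.3410, -0.1647)
v' = (0.0500, 0.0400, -0.5100)
ω' = (-0.6668, 1.2850, 1.3339)

a = (-1.5000, 2.4000, -0.1000)
p + v·dt = (-0.2800, 2.4800, -0.8500)
v + (F/m)dt = (0.0500, 0.0400, -0.5100)
α = I⁻¹(τ − ω×Iω) = (1.3320, -0.1500, 1.3387)
ω + α·dt = (-0.6668, 1.2850, 1.3339)
Hamilton product q⊗(0,ω) = (0.5151955, -0.9412185, 1.5975052, 0.2581824)
q' = normalize(q + ½dt·q⊗(0,ω)) = (0.8545, -0.3555, -0.3410, -0.1647)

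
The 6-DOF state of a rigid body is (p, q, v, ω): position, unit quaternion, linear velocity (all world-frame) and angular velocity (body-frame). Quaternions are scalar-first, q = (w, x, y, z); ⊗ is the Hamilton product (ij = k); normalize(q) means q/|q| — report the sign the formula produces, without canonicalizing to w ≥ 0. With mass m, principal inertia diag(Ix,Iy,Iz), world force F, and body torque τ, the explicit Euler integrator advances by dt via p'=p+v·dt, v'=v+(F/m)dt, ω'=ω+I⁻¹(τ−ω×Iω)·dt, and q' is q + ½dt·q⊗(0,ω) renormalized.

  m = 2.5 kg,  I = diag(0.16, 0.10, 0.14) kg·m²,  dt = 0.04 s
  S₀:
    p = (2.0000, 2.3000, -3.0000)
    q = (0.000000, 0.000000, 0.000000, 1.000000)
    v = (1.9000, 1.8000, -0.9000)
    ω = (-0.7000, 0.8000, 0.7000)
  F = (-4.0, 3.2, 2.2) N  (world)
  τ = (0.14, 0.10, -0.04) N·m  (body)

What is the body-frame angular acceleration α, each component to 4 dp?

α = (0.7350, 1.0980, -0.5257)

ω×(Iω) gyroscopic = (0.0224, -0.0098, 0.0336)
(τ − ω×Iω)/I = (0.7350, 1.0980, -0.5257)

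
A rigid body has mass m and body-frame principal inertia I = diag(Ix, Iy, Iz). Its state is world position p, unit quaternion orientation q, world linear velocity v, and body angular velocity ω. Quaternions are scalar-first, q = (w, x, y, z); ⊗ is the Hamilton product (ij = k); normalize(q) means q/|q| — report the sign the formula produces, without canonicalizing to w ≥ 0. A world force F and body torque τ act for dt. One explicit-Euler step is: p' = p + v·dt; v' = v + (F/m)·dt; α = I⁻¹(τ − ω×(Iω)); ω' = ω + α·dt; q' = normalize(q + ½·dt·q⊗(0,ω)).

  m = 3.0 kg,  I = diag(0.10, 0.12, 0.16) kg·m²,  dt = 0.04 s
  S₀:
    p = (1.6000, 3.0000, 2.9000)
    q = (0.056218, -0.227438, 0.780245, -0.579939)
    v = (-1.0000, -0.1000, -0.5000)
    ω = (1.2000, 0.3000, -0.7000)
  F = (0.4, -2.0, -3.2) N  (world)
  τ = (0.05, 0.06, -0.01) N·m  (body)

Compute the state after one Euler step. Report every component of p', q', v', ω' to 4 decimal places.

p' = (1.5600, 2.9960, 2.8800)
q' = (0.0489, -0.2334, 0.7632, -0.6006)
v' = (-0.9947, -0.1267, -0.5427)
ω' = (1.2234, 0.3032, -0.7043)

precession coupling ω×(Iω) = (-0.0084, 0.0504, 0.0072)
angular accel α = (0.5840, 0.0800, -0.1075)
ω' = ω + α·dt = (1.2234, 0.3032, -0.7043)
q⊗(0,ω) = (-0.3671052, -0.3047282, -0.8382680, -1.0438780)
q' = normalize(q + ½dt·q⊗(0,ω)) = (0.0489, -0.2334, 0.7632, -0.6006)
p + v·dt = (1.5600, 2.9960, 2.8800)
v + (F/m)dt = (-0.9947, -0.1267, -0.5427)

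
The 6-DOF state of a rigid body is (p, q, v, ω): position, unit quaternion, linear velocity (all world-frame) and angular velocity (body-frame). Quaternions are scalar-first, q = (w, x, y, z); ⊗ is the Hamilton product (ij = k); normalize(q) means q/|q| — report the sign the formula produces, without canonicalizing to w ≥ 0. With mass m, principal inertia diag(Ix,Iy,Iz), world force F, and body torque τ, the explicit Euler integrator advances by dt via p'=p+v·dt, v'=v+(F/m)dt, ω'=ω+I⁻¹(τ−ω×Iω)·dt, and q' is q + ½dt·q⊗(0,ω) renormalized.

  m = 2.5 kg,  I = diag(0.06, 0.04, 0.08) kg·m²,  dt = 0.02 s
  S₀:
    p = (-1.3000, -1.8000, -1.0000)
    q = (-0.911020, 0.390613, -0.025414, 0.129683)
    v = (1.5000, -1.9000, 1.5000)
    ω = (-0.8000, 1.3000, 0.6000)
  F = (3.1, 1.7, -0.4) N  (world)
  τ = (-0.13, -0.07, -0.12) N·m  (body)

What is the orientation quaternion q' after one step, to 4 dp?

q' = (-0.9082, 0.3960, -0.0406, 0.1291)

Hamilton product q⊗(0,ω) = (0.2677188, 0.5449797, -1.5224402, -0.0591463)
q' = normalize(q + ½dt·q⊗(0,ω)) = (-0.9082, 0.3960, -0.0406, 0.1291)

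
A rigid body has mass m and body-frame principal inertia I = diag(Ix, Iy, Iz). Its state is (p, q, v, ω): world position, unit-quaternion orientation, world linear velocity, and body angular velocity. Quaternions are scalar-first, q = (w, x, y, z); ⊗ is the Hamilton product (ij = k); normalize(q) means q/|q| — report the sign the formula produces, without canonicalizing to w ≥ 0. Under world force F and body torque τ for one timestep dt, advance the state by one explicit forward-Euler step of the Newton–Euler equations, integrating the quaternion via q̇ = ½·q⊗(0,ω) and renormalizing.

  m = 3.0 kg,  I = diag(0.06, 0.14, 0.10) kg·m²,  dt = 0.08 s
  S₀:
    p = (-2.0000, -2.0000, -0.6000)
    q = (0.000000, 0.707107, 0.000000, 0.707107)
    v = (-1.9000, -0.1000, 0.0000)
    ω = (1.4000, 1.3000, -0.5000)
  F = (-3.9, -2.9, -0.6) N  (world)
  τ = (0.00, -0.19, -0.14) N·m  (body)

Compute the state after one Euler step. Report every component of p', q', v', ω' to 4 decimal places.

gyro term ω×Iω = (0.0260, 0.0280, 0.1456)
angular accel α = (-0.4333, -1.5571, -2.8560)
new body rate ω' = (1.3653, 1.1754, -0.7285)
2q̇ = q⊗(0,ω) = (-0.6363963, -0.9192391, 1.3435033, 0.9192391)
updated quaternion q' = (-0.0254, 0.6683, 0.0536, 0.7416)
a = (-1.3000, -0.9667, -0.2000)
new position p' = (-2.1520, -2.0080, -0.6000)
new velocity v' = (-2.0040, -0.1773, -0.0160)

p' = (-2.1520, -2.0080, -0.6000)
q' = (-0.0254, 0.6683, 0.0536, 0.7416)
v' = (-2.0040, -0.1773, -0.0160)
ω' = (1.3653, 1.1754, -0.7285)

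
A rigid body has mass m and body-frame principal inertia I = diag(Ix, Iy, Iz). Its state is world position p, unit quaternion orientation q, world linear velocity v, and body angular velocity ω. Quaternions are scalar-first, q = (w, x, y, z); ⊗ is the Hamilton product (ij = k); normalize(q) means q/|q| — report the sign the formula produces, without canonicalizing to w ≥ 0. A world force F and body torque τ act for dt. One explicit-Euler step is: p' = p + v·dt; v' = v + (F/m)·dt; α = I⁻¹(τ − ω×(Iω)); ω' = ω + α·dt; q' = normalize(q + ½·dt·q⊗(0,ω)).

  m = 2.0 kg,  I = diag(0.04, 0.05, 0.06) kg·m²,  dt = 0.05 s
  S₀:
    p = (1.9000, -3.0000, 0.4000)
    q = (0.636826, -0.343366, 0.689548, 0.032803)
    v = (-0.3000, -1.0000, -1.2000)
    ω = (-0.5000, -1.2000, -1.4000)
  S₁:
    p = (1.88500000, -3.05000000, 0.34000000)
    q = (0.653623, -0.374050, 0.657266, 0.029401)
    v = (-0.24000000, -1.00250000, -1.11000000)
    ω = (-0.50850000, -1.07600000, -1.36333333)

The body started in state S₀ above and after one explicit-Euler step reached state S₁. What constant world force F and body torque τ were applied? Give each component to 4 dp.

F = (2.4000, -0.1000, 3.6000)
τ = (0.0100, 0.1100, 0.0500)

v₁ − v₀ = (0.06000000, -0.00250000, 0.09000000)
F = m·Δv/dt = (2.4000, -0.1000, 3.6000)
rate change Δω = (-0.00850000, 0.12400000, 0.03666667)
precession coupling = (0.0168, -0.0140, 0.0060)
I·α + gyro = (0.0100, 0.1100, 0.0500)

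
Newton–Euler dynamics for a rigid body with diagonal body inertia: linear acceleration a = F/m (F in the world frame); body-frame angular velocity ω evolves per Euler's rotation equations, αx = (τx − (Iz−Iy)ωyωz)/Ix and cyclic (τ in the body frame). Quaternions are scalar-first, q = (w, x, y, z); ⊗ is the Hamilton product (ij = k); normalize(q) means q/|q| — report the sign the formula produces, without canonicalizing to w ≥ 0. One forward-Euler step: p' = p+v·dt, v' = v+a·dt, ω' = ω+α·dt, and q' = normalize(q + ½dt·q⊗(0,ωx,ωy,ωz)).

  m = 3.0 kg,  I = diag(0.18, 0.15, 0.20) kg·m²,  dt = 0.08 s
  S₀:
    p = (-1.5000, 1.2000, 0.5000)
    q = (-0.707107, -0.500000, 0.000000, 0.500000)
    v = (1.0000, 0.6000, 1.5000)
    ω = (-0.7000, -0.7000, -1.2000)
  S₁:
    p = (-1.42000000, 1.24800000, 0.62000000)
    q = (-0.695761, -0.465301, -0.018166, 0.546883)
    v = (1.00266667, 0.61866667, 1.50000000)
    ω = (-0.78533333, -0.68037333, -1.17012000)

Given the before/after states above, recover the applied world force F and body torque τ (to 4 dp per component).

velocity change Δv = (0.00266667, 0.01866667, 0.00000000)
F = m·Δv/dt = (0.1000, 0.7000, 0.0000)
Δω = ω₁−ω₀ = (-0.08533333, 0.01962667, 0.02988000)
gyro term ω₀×Iω₀ = (0.0420, -0.0168, -0.0147)
applied torque τ = (-0.1500, 0.0200, 0.0600)

F = (0.1000, 0.7000, 0.0000)
τ = (-0.1500, 0.0200, 0.0600)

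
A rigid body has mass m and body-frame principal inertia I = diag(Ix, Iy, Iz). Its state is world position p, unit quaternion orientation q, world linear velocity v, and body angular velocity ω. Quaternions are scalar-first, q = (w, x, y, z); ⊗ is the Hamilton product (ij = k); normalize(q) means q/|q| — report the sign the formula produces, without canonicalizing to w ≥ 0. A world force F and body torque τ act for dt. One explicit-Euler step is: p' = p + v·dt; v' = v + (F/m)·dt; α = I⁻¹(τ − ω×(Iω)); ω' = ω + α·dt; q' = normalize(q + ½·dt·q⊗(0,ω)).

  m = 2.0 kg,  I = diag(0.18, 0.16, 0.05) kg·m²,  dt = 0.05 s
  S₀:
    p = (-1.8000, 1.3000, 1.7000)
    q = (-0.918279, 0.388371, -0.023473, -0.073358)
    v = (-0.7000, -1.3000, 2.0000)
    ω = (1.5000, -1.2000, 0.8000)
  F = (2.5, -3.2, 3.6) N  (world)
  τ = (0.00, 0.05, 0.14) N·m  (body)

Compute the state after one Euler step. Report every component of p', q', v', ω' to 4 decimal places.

p' = (-1.8350, 1.2350, 1.8000)
q' = (-0.9308, 0.3508, -0.0064, -0.1024)
v' = (-0.6375, -1.3800, 2.0900)
ω' = (1.4707, -1.2331, 0.9040)

ω×(Iω) gyroscopic = (0.1056, 0.1560, 0.0360)
angular accel α = (-0.5867, -0.6625, 2.0800)
new body rate ω' = (1.4707, -1.2331, 0.9040)
Hamilton product q⊗(0,ω) = (-0.5520377, -1.4842265, 0.6812010, -1.1654589)
q' = normalize(q + ½dt·q⊗(0,ω)) = (-0.9308, 0.3508, -0.0064, -0.1024)
linear accel F/m = (1.2500, -1.6000, 1.8000)
p + v·dt = (-1.8350, 1.2350, 1.8000)
v' = v + a·dt = (-0.6375, -1.3800, 2.0900)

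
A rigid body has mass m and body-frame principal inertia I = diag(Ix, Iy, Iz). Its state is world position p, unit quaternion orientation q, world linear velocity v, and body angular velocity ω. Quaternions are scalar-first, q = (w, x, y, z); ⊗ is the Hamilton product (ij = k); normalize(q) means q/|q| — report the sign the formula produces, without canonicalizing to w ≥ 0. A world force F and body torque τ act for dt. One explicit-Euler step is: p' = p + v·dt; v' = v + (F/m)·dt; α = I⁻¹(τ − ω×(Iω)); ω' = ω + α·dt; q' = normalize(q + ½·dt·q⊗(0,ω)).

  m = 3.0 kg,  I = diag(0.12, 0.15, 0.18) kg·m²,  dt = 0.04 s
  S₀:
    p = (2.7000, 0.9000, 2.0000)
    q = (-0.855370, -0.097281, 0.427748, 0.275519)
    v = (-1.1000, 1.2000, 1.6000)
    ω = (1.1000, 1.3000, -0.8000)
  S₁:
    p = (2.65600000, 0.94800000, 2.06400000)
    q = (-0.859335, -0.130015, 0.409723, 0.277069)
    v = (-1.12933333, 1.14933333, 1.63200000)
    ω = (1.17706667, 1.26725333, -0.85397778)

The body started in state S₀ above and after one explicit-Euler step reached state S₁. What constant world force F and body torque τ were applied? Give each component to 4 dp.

F = (-2.2000, -3.8000, 2.4000)
τ = (0.2000, -0.0700, -0.2000)

velocity change Δv = (-0.02933333, -0.05066667, 0.03200000)
m·(v₁−v₀)/dt = (-2.2000, -3.8000, 2.4000)
Δω = ω₁−ω₀ = (0.07706667, -0.03274667, -0.05397778)
precession coupling = (-0.0312, 0.0528, 0.0429)
I·α + gyro = (0.2000, -0.0700, -0.2000)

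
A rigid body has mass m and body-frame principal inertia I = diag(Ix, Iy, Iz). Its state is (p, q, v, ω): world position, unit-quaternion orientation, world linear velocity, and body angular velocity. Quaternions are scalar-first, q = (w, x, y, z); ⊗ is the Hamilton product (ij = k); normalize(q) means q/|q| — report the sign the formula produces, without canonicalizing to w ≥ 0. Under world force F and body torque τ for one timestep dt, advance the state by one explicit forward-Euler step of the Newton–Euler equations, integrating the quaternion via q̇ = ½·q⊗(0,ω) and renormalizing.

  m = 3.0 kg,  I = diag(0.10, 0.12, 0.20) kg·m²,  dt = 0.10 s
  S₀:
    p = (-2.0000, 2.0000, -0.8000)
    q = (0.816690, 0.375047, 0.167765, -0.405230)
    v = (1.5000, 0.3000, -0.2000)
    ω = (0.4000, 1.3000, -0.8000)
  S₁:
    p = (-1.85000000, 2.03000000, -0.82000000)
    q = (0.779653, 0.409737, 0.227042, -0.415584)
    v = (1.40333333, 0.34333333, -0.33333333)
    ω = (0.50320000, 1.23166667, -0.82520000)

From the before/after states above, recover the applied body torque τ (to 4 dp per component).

ω₁ − ω₀ = (0.10320000, -0.06833333, -0.02520000)
ω₀×(Iω₀) = (-0.0832, 0.0320, 0.0104)
τ = I·(Δω/dt) + ω₀×(Iω₀) = (0.0200, -0.0500, -0.0400)

τ = (0.0200, -0.0500, -0.0400)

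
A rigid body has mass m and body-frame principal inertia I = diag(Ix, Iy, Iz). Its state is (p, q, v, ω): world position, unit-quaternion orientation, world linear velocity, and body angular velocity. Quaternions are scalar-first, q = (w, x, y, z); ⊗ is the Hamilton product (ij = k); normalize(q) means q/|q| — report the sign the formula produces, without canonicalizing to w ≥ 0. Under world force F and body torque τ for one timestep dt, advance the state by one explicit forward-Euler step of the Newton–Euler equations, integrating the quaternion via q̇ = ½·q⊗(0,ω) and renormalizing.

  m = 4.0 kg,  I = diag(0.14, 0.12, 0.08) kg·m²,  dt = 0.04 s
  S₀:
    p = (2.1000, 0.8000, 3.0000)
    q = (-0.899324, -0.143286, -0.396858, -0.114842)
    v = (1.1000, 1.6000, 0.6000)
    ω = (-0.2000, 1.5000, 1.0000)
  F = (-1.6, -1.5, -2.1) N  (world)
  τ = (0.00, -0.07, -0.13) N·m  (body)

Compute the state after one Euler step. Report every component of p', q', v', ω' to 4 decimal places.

p' = (2.1440, 0.8640, 3.0240)
q' = (-0.8851, -0.1441, -0.4202, -0.1386)
v' = (1.0840, 1.5850, 0.5790)
ω' = (-0.1829, 1.4807, 0.9320)

a = (-0.4000, -0.3750, -0.5250)
p' = p + v·dt = (2.1440, 0.8640, 3.0240)
v + (F/m)dt = (1.0840, 1.5850, 0.5790)
α = I⁻¹(τ − ω×Iω) = (0.4286, -0.4833, -1.7000)
ω + α·dt = (-0.1829, 1.4807, 0.9320)
q⊗(0,ω) = (0.6814718, -0.0447302, -1.1827316, -1.1936246)
updated quaternion q' = (-0.8851, -0.1441, -0.4202, -0.1386)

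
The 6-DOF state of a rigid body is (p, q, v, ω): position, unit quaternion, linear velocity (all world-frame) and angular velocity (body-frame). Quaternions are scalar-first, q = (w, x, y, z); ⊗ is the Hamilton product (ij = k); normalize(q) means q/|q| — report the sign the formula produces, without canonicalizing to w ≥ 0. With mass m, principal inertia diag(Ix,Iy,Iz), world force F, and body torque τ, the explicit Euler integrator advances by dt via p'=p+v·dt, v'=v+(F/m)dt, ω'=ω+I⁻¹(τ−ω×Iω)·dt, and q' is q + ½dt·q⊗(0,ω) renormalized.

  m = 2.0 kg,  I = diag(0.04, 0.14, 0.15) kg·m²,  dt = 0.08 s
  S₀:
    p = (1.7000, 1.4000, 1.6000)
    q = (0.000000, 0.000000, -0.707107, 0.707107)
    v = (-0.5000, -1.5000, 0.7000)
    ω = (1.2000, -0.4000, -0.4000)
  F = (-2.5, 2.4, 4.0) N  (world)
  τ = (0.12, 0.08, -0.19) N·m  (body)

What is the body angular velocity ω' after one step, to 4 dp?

α = I⁻¹(τ − ω×Iω) = (2.9600, 0.1943, -0.9467)
new body rate ω' = (1.4368, -0.3845, -0.4757)

ω' = (1.4368, -0.3845, -0.4757)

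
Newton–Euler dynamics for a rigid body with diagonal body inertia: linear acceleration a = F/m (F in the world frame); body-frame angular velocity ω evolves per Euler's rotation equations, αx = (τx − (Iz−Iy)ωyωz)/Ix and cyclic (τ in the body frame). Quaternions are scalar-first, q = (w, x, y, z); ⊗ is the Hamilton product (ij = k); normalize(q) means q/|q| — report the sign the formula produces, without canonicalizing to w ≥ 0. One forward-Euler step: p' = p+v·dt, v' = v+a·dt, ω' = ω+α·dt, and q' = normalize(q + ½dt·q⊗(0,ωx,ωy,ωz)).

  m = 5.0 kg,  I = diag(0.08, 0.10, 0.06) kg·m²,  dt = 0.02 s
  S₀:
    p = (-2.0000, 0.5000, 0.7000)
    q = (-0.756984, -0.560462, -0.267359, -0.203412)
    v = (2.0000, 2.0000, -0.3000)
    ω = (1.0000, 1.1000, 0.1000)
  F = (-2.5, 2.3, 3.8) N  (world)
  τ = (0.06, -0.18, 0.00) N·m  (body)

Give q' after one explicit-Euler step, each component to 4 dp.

q⊗(0,ω) = (0.8748981, -0.5599667, -0.9800482, -0.4248476)
q' = normalize(q + ½dt·q⊗(0,ω)) = (-0.7482, -0.5660, -0.2771, -0.2076)

q' = (-0.7482, -0.5660, -0.2771, -0.2076)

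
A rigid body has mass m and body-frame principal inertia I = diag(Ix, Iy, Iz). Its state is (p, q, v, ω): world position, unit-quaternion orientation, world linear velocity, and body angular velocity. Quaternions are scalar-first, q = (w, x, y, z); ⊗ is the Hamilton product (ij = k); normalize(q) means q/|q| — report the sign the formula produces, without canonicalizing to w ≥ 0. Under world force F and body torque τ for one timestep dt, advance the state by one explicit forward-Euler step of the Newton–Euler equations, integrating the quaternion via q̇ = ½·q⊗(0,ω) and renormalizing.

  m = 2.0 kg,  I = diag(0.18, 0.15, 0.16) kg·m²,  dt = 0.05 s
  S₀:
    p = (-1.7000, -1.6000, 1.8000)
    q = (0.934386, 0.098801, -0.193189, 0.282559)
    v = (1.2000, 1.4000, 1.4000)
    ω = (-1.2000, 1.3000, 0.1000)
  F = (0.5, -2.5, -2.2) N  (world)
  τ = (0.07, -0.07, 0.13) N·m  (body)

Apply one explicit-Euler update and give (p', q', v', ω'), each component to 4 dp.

p' = (-1.6400, -1.5300, 1.8700)
q' = (0.9420, 0.0610, -0.1714, 0.2820)
v' = (1.2125, 1.3375, 1.3450)
ω' = (-1.1809, 1.2775, 0.1260)

a = F/m = (0.2500, -1.2500, -1.1000)
p' = p + v·dt = (-1.6400, -1.5300, 1.8700)
v' = v + a·dt = (1.2125, 1.3375, 1.3450)
α = I⁻¹(τ − ω×Iω) = (0.3817, -0.4507, 0.5200)
ω + α·dt = (-1.1809, 1.2775, 0.1260)
q⊗(0,ω) = (0.3414510, -1.5079088, 0.8657509, -0.0099469)
q + ½dt·q⊗(0,ω), renormalized = (0.9420, 0.0610, -0.1714, 0.2820)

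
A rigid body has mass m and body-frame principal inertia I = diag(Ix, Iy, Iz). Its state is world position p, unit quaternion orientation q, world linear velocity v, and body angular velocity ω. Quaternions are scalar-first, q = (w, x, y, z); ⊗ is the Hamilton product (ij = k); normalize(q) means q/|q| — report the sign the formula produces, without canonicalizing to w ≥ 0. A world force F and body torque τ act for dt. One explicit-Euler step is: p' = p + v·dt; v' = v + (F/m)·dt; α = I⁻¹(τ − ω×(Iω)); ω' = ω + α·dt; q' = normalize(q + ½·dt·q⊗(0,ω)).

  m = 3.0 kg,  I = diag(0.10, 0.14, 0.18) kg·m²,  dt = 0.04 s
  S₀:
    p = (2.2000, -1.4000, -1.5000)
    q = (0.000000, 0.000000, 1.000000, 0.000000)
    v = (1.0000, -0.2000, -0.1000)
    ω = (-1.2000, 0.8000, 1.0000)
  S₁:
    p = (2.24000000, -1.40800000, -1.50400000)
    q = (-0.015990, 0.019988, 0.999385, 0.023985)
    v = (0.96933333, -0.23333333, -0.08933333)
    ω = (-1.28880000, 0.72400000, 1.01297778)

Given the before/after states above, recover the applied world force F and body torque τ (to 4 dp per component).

Δv = v₁−v₀ = (-0.03066667, -0.03333333, 0.01066667)
applied force F = (-2.3000, -2.5000, 0.8000)
rate change Δω = (-0.08880000, -0.07600000, 0.01297778)
ω₀×(Iω₀) = (0.0320, 0.0960, -0.0384)
applied torque τ = (-0.1900, -0.1700, 0.0200)

F = (-2.3000, -2.5000, 0.8000)
τ = (-0.1900, -0.1700, 0.0200)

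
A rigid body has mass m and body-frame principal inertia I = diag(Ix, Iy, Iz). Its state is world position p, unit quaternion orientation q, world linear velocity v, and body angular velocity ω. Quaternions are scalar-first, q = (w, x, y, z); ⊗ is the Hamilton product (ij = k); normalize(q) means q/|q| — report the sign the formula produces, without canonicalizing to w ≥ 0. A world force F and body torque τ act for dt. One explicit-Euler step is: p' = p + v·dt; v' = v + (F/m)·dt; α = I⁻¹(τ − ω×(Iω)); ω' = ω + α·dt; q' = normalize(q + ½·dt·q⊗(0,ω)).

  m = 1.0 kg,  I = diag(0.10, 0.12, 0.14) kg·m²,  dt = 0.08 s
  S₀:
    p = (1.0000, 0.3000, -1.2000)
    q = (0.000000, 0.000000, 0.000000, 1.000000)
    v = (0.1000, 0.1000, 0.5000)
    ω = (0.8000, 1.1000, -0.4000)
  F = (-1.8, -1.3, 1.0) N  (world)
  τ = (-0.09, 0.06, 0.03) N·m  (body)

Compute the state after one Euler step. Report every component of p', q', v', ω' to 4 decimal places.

p' = (1.0080, 0.3080, -1.1600)
q' = (0.0160, -0.0439, 0.0319, 0.9984)
v' = (-0.0440, -0.0040, 0.5800)
ω' = (0.7350, 1.1315, -0.3929)

angular accel α = (-0.8120, 0.3933, 0.0886)
ω' = ω + α·dt = (0.7350, 1.1315, -0.3929)
2q̇ = q⊗(0,ω) = (0.4000000, -1.1000000, 0.8000000, 0.0000000)
updated quaternion q' = (0.0160, -0.0439, 0.0319, 0.9984)
p + v·dt = (1.0080, 0.3080, -1.1600)
v + (F/m)dt = (-0.0440, -0.0040, 0.5800)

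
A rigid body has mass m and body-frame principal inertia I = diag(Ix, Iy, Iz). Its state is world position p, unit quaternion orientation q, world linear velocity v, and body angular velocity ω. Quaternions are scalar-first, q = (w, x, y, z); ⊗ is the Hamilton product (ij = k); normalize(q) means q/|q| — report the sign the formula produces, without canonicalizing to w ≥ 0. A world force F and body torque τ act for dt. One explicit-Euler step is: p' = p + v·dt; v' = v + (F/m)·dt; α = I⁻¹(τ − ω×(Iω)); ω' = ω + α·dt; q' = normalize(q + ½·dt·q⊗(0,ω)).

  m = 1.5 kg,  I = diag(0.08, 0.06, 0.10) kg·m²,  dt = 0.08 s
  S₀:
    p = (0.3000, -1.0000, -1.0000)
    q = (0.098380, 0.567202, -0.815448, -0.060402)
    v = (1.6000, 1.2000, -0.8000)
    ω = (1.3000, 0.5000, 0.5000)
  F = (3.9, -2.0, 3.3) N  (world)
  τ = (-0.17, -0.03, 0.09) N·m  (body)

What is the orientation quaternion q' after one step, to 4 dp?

q' = (0.0863, 0.5562, -0.8265, -0.0047)

2q̇ = q⊗(0,ω) = (-0.2994376, -0.2496290, -0.3129336, 1.3928734)
updated quaternion q' = (0.0863, 0.5562, -0.8265, -0.0047)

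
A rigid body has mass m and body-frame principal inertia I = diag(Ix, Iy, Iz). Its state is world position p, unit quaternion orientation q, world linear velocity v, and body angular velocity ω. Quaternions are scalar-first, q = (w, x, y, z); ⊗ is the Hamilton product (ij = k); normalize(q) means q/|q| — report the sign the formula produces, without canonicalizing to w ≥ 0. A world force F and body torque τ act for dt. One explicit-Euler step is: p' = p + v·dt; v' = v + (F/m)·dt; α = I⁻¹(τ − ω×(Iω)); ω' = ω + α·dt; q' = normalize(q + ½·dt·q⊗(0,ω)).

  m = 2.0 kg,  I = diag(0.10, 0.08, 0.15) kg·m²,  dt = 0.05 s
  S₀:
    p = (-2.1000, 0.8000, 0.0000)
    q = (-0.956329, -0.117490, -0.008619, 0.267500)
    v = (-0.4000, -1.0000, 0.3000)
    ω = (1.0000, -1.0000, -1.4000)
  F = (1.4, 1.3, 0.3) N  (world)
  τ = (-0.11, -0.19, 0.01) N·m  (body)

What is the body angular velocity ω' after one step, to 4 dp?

ω' = (0.8960, -1.1625, -1.4033)

ω×(Iω) gyroscopic = (0.0980, 0.0700, 0.0200)
angular accel α = (-2.0800, -3.2500, -0.0667)
ω' = ω + α·dt = (0.8960, -1.1625, -1.4033)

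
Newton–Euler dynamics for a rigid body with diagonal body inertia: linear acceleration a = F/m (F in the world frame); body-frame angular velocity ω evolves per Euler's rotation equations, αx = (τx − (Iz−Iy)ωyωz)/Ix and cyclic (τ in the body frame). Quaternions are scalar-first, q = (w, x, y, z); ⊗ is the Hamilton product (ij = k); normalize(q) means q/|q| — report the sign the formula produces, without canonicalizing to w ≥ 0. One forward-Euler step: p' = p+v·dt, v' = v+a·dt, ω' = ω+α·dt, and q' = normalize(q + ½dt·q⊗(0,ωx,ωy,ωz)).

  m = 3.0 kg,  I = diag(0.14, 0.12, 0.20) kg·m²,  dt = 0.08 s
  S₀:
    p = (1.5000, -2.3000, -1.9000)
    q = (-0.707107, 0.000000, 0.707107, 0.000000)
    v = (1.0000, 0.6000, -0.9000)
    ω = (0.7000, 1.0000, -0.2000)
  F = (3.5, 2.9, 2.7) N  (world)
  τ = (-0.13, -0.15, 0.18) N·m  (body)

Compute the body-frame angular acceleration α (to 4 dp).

α = (-0.8143, -1.3200, 0.9700)

gyro term ω×Iω = (-0.0160, 0.0084, -0.0140)
α = I⁻¹(τ − ω×Iω) = (-0.8143, -1.3200, 0.9700)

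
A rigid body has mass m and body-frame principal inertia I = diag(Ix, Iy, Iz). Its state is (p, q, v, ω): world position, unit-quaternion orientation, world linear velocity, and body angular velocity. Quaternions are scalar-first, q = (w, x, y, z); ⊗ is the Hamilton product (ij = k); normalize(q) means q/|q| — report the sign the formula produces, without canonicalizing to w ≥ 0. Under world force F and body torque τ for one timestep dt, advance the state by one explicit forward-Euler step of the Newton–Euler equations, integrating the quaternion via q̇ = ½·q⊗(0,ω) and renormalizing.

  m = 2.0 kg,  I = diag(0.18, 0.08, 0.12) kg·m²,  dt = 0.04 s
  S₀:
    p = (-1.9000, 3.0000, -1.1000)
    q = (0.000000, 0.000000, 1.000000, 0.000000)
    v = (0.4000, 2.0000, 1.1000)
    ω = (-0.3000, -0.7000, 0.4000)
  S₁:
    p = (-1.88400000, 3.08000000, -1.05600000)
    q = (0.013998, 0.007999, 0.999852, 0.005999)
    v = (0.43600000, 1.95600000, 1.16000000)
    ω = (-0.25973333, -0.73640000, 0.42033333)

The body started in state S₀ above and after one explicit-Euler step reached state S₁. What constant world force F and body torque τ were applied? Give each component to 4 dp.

F = (1.8000, -2.2000, 3.0000)
τ = (0.1700, -0.0800, 0.0400)

velocity change Δv = (0.03600000, -0.04400000, 0.06000000)
m·(v₁−v₀)/dt = (1.8000, -2.2000, 3.0000)
rate change Δω = (0.04026667, -0.03640000, 0.02033333)
τ = I·(Δω/dt) + ω₀×(Iω₀) = (0.1700, -0.0800, 0.0400)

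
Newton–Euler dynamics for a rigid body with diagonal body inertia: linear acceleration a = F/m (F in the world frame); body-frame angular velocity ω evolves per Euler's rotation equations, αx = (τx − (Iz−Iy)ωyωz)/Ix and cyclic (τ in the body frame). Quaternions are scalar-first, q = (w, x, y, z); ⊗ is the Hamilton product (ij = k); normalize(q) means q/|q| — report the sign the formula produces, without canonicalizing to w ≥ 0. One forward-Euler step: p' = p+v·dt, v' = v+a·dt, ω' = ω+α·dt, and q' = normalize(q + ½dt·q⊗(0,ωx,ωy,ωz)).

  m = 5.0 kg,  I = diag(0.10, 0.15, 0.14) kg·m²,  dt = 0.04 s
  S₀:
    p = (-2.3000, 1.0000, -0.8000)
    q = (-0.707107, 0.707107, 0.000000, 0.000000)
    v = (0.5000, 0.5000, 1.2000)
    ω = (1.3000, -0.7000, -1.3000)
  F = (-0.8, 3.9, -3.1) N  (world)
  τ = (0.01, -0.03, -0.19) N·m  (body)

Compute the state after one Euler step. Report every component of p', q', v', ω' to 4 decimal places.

a = F/m = (-0.1600, 0.7800, -0.6200)
p' = p + v·dt = (-2.2800, 1.0200, -0.7520)
v' = v + a·dt = (0.4936, 0.5312, 1.1752)
gyro term ω×Iω = (-0.0091, 0.0676, -0.0455)
(τ − ω×Iω)/I = (0.1910, -0.6507, -1.0321)
ω' = ω + α·dt = (1.3076, -0.7260, -1.3413)
2q̇ = q⊗(0,ω) = (-0.9192391, -0.9192391, 1.4142140, 0.4242642)
q + ½dt·q⊗(0,ω), renormalized = (-0.7249, 0.6882, 0.0283, 0.0085)

p' = (-2.2800, 1.0200, -0.7520)
q' = (-0.7249, 0.6882, 0.0283, 0.0085)
v' = (0.4936, 0.5312, 1.1752)
ω' = (1.3076, -0.7260, -1.3413)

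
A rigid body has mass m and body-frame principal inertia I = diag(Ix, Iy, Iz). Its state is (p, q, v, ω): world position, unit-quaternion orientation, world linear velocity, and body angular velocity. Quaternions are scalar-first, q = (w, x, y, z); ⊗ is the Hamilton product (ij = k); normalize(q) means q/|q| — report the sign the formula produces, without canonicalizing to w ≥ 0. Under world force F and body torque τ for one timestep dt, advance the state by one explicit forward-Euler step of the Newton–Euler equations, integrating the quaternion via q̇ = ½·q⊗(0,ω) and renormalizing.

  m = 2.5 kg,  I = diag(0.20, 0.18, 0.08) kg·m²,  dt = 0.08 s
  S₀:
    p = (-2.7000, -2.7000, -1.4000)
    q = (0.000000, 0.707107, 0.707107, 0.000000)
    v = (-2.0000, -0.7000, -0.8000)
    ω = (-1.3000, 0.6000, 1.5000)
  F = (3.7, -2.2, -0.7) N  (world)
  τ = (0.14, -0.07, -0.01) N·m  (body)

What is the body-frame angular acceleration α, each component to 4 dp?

gyro term ω×Iω = (-0.0900, -0.2340, 0.0156)
(τ − ω×Iω)/I = (1.1500, 0.9111, -0.3200)

α = (1.1500, 0.9111, -0.3200)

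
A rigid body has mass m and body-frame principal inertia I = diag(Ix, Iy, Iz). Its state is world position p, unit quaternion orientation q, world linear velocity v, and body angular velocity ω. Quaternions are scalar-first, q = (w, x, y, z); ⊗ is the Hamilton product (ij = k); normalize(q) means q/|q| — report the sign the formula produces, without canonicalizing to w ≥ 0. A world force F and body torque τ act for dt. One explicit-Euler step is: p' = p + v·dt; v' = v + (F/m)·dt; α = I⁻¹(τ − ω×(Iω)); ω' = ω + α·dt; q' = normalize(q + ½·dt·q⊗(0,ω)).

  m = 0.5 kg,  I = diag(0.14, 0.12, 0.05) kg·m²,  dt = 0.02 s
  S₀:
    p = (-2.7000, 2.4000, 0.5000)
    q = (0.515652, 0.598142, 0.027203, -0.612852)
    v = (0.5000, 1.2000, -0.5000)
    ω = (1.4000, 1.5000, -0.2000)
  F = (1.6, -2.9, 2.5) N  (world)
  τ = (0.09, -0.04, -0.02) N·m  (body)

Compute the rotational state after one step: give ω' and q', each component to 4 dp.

α = I⁻¹(τ − ω×Iω) = (0.4929, -0.1233, 0.4400)
new body rate ω' = (1.4099, 1.4975, -0.1912)
Hamilton product q⊗(0,ω) = (-1.0007737, 1.6357502, 0.0351136, 0.7559984)
q' = normalize(q + ½dt·q⊗(0,ω)) = (0.5055, 0.6144, 0.0275, -0.6052)

ω' = (1.4099, 1.4975, -0.1912)
q' = (0.5055, 0.6144, 0.0275, -0.6052)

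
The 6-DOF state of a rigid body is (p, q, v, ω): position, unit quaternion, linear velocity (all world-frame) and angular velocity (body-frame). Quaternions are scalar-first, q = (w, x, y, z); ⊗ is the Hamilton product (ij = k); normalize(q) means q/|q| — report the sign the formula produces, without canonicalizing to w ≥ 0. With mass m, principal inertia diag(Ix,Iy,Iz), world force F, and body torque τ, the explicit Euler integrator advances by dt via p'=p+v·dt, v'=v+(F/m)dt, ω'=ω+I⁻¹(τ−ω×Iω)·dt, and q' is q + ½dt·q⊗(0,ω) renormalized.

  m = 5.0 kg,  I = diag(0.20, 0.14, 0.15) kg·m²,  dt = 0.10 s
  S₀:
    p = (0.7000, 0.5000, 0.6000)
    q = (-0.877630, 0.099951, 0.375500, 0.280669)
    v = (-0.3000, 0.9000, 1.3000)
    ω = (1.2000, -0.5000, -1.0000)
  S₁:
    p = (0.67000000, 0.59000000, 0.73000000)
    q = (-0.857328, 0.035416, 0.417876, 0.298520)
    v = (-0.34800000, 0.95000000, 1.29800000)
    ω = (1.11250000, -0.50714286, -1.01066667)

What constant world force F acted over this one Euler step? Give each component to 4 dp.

F = (-2.4000, 2.5000, -0.1000)

v₁ − v₀ = (-0.04800000, 0.05000000, -0.00200000)
applied force F = (-2.4000, 2.5000, -0.1000)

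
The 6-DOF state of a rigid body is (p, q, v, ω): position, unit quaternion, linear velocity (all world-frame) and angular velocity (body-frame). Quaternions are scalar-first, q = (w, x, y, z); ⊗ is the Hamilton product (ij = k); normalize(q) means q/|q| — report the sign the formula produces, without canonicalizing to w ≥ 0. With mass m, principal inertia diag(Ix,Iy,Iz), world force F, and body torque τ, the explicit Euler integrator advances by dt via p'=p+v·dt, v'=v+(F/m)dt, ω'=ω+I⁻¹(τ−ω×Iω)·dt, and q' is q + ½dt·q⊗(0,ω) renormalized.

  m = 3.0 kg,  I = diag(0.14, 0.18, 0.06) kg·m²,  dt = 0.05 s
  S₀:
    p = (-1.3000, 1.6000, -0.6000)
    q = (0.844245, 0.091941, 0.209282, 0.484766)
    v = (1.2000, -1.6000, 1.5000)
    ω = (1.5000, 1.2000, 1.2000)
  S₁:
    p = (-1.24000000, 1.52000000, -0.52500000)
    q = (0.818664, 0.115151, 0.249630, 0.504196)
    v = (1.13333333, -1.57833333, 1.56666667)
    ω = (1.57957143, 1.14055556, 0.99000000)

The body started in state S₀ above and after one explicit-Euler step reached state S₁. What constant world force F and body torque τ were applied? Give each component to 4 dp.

ω₁ − ω₀ = (0.07957143, -0.05944444, -0.21000000)
precession coupling = (-0.1728, 0.1440, 0.0720)
I·α + gyro = (0.0500, -0.0700, -0.1800)
Δv = v₁−v₀ = (-0.06666667, 0.02166667, 0.06666667)
applied force F = (-4.0000, 1.3000, 4.0000)

F = (-4.0000, 1.3000, 4.0000)
τ = (0.0500, -0.0700, -0.1800)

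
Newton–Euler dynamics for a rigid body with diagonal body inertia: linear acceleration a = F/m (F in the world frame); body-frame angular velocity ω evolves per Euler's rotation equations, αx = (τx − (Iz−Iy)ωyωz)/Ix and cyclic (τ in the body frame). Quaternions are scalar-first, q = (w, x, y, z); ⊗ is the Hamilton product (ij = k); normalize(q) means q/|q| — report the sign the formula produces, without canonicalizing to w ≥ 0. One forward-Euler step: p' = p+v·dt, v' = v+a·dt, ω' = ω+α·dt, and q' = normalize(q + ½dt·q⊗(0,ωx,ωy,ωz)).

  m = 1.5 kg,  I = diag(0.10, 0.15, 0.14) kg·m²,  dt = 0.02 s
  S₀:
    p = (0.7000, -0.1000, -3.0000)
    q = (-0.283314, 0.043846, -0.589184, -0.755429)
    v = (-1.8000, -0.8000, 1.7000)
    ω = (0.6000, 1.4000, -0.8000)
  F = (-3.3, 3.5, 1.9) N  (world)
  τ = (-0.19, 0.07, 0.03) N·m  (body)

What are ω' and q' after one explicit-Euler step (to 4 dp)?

ω' = (0.5598, 1.4068, -0.8017)
q' = (-0.2813, 0.0574, -0.5972, -0.7489)

ω×(Iω) gyroscopic = (0.0112, 0.0192, 0.0420)
(τ − ω×Iω)/I = (-2.0120, 0.3387, -0.0857)
ω + α·dt = (0.5598, 1.4068, -0.8017)
Hamilton product q⊗(0,ω) = (0.1942068, 1.3589594, -0.8148202, 0.6415460)
q' = normalize(q + ½dt·q⊗(0,ω)) = (-0.2813, 0.0574, -0.5972, -0.7489)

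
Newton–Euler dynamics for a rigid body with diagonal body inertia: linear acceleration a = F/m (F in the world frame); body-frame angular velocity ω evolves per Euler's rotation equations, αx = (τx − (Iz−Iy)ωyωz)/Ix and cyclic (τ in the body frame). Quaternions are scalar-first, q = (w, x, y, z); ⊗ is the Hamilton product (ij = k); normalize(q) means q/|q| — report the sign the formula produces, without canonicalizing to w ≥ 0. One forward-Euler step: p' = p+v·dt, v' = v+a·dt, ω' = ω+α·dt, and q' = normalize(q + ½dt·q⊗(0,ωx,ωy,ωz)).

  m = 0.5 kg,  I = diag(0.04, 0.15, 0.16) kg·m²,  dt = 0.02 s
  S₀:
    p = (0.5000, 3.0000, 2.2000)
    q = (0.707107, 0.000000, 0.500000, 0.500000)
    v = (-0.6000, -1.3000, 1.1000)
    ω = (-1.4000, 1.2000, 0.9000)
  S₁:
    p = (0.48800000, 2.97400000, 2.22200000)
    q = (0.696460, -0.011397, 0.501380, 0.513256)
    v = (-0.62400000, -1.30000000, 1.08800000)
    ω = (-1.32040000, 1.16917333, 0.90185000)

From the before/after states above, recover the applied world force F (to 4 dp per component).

F = (-0.6000, 0.0000, -0.3000)

velocity change Δv = (-0.02400000, 0.00000000, -0.01200000)
applied force F = (-0.6000, 0.0000, -0.3000)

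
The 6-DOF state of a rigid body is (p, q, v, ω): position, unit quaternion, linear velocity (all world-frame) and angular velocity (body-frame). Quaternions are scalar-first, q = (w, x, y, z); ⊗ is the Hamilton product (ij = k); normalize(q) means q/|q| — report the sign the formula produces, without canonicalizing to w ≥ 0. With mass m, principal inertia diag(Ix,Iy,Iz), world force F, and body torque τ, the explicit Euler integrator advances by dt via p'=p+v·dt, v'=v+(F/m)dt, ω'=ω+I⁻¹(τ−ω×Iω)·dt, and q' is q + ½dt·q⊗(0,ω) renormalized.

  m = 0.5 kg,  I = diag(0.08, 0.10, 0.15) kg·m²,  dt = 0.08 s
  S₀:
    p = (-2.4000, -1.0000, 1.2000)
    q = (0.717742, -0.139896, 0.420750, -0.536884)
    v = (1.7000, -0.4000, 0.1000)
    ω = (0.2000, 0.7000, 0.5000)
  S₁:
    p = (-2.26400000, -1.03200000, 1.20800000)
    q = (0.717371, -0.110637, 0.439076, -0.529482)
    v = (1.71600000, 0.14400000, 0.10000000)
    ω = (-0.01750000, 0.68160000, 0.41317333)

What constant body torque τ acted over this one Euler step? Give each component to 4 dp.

Δω = ω₁−ω₀ = (-0.21750000, -0.01840000, -0.08682667)
gyro term ω₀×Iω₀ = (0.0175, -0.0070, 0.0028)
applied torque τ = (-0.2000, -0.0300, -0.1600)

τ = (-0.2000, -0.0300, -0.1600)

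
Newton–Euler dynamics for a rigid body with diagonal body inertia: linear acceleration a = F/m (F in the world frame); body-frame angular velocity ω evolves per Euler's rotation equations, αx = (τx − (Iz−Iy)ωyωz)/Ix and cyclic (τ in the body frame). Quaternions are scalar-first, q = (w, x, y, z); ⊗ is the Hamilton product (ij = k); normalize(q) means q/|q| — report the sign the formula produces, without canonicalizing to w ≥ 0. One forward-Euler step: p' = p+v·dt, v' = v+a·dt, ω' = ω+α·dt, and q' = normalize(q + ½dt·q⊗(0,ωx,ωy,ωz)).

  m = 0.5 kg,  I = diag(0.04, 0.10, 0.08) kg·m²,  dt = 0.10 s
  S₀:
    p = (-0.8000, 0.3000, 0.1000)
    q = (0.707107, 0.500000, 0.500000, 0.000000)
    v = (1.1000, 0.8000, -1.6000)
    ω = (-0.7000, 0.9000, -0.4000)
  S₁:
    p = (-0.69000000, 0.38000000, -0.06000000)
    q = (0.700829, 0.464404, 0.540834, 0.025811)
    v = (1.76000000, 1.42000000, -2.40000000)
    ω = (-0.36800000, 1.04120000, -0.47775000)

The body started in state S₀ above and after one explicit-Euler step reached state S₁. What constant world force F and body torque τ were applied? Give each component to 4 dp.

Δv = v₁−v₀ = (0.66000000, 0.62000000, -0.80000000)
applied force F = (3.3000, 3.1000, -4.0000)
ω₁ − ω₀ = (0.33200000, 0.14120000, -0.07775000)
gyro term ω₀×Iω₀ = (0.0072, -0.0112, -0.0378)
applied torque τ = (0.1400, 0.1300, -0.1000)

F = (3.3000, 3.1000, -4.0000)
τ = (0.1400, 0.1300, -0.1000)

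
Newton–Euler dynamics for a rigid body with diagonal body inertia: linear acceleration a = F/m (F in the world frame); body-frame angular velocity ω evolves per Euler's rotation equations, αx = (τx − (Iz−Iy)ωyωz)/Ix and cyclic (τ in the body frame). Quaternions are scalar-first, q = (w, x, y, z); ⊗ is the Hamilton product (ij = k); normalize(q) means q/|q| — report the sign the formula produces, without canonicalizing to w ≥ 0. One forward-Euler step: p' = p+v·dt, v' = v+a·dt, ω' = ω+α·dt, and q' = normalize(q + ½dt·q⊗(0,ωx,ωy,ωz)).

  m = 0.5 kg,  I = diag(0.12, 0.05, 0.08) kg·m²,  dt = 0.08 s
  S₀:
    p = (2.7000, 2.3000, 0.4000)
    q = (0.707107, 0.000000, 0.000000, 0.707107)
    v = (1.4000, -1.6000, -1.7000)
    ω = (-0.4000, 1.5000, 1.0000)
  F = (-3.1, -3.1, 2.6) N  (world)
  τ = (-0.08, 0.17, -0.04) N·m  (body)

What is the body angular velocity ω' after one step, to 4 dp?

(τ − ω×Iω)/I = (-1.0417, 3.7200, -1.0250)
ω + α·dt = (-0.4833, 1.7976, 0.9180)

ω' = (-0.4833, 1.7976, 0.9180)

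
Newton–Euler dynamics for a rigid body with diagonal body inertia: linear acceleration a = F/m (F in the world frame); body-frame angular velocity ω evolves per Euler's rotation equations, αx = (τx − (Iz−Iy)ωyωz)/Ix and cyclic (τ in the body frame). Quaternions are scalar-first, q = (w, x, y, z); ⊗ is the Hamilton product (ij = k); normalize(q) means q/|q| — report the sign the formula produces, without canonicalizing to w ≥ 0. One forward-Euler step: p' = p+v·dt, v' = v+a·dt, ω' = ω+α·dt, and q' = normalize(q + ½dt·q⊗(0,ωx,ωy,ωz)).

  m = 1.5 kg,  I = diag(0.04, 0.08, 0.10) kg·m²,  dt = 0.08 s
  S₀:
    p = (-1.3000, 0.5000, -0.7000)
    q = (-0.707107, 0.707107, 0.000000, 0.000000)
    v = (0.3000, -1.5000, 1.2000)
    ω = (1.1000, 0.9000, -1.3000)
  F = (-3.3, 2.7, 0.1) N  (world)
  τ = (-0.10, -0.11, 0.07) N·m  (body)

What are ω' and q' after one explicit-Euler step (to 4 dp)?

ω' = (0.9468, 0.7042, -1.2757)
q' = (-0.7360, 0.6740, 0.0113, 0.0620)

gyro term ω×Iω = (-0.0234, 0.0858, 0.0396)
α = I⁻¹(τ − ω×Iω) = (-1.9150, -2.4475, 0.3040)
ω' = ω + α·dt = (0.9468, 0.7042, -1.2757)
q⊗(0,ω) = (-0.7778177, -0.7778177, 0.2828428, 1.5556354)
q' = normalize(q + ½dt·q⊗(0,ω)) = (-0.7360, 0.6740, 0.0113, 0.0620)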